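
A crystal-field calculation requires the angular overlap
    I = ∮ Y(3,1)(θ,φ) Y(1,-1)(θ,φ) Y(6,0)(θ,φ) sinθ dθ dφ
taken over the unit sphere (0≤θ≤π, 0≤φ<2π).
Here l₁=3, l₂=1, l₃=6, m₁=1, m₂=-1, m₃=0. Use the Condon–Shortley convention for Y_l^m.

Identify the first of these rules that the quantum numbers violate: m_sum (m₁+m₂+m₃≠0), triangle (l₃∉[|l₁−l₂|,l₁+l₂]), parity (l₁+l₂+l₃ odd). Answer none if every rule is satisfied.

azimuthal sum: 1 − 1 + 0 = 0  ✓
2 ≤ 6 ≤ 4 (triangle on l)  ✗
L = 3 + 1 + 6 = 10 (even)

triangle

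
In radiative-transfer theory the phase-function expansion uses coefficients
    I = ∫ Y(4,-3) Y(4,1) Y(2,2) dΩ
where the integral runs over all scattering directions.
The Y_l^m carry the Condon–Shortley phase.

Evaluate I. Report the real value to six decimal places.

Checks pass: Σm=0; 10 even; l₃=2∈[0,8].
(2·4+1)(2·4+1)(2·2+1) = 405
Δ: 6! 2! 2! / 11! → 1/13860
sum: t=2:+1/192 t=3:−1/36 t=4:+1/192 = -5/288
3j²(4 4 2; 0 0 0) = Δ·Π!·Σ² = 20/693  (sign -1)
sum: t=5:−1/480 = -1/480
3j²(4 4 2; -3 1 2) = Δ·Π!·Σ² = 3/110  (sign -1)
combine: 4πI² = 405·20/693·3/110 = 270/847
take √, sign +1: I = 0.15927046

0.159270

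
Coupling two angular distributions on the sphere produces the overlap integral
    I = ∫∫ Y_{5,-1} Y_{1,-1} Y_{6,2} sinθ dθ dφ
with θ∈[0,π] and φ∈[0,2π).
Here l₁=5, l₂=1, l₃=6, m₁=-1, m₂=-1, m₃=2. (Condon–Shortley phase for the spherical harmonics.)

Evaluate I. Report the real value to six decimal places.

0.216205

Checks pass: Σm=0; 12 even; l₃=6∈[4,6].
(2·5+1)(2·1+1)(2·6+1) = 429
Δ: 0! 10! 2! / 13! → 1/858
sum: t=0:+1/14400 = 1/14400
3j²(5 1 6; 0 0 0) = Δ·Π!·Σ² = 6/143  (sign +1)
sum: t=0:+1/34560 = 1/34560
3j²(5 1 6; -1 -1 2) = Δ·Π!·Σ² = 14/429  (sign +1)
combine: 4πI² = 429·6/143·14/429 = 84/143
take √, sign +1: I = 0.21620548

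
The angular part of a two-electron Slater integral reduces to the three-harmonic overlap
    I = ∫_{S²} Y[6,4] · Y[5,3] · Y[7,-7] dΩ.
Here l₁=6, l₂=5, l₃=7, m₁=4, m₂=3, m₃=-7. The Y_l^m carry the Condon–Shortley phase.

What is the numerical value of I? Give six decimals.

-0.183405

Checks pass: Σm=0; 18 even; l₃=7∈[1,11].
(2·6+1)(2·5+1)(2·7+1) = 2145
Δ: 4! 8! 6! / 19! → 1/174594420
sum: t=0:+1/4147200 t=1:−1/207360 t=2:+1/82944 t=3:−1/207360 t=4:+1/4147200 = 1/345600
3j²(6 5 7; 0 0 0) = Δ·Π!·Σ² = 420/46189  (sign -1)
sum: t=2:+1/116121600 = 1/116121600
3j²(6 5 7; 4 3 -7) = Δ·Π!·Σ² = 7/323  (sign +1)
combine: 4πI² = 2145·420/46189·7/323 = 44100/104329
take √, sign -1: I = -0.18340528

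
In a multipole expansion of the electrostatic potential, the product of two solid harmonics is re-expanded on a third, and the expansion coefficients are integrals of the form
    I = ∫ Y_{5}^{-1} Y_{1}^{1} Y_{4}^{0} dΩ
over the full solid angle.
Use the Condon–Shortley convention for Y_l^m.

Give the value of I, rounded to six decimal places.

-0.190188

Rules hold: Σm=0, L=10 even, 4≤4≤6.
N = 11·3·9 = 297
Δ = 2!·8!·0!/11! = 1/495
Racah Σ t=1..1: t=1:−1/576 = -1/576
⇒ 3j(5 1 4; 0 0 0)² = 5/99, sgn -1
Racah Σ t=2..2: t=2:+1/1152 = 1/1152
⇒ 3j(5 1 4; -1 1 0)² = 1/33, sgn +1
4πI² = N·(3j₀)²·(3jₘ)² = 5/11
I = -1·√(0.454545/4π) = -0.19018827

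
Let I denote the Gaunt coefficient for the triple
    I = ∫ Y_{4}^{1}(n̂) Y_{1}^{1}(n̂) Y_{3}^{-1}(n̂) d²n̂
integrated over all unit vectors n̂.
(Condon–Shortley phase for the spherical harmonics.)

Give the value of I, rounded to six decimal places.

0.000000

1 + 1 − 1 = 1 ≠ 0: azimuthal integral kills it; I = 0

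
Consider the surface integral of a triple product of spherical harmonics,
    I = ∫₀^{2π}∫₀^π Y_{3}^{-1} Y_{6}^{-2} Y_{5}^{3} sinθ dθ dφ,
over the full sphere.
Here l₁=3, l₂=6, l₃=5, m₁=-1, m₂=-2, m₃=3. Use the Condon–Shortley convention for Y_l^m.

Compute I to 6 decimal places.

-0.145631

Rules hold: Σm=0, L=14 even, 3≤5≤9.
N = 7·13·11 = 1001
Δ = 4!·2!·8!/15! = 1/675675
Racah Σ t=1..3: t=1:−1/8640 t=2:+1/2304 t=3:−1/8640 = 7/34560
⇒ 3j(3 6 5; 0 0 0)² = 7/429, sgn -1
Racah Σ t=2..4: t=2:+1/11520 t=3:−1/30240 t=4:+1/1935360 = 1/18432
⇒ 3j(3 6 5; -1 -2 3)² = 7/429, sgn +1
4πI² = N·(3j₀)²·(3jₘ)² = 343/1287
I = -1·√(0.266511/4π) = -0.14563067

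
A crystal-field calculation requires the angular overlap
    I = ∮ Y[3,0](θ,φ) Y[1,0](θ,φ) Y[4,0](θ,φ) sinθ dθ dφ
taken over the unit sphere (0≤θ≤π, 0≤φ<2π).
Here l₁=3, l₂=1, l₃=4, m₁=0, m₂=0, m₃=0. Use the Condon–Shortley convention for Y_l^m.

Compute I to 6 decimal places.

Checks pass: Σm=0; 8 even; l₃=4∈[2,4].
(2·3+1)(2·1+1)(2·4+1) = 189
Δ: 0! 6! 2! / 9! → 1/252
sum: t=0:+1/36 = 1/36
3j²(3 1 4; 0 0 0) = Δ·Π!·Σ² = 4/63  (sign +1)
(m-triple is (0,0,0) — same symbol as above.)
combine: 4πI² = 189·4/63·4/63 = 16/21
take √, sign +1: I = 0.24623252

0.246233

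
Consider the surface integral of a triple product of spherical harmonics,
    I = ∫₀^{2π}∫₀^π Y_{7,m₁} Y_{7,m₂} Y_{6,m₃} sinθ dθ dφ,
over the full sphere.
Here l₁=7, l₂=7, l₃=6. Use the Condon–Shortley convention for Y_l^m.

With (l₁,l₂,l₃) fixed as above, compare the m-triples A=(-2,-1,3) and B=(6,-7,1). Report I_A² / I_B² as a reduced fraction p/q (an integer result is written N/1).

7000/61347

l's match ⇒ only the (l;m) 3-j factors differ between A and B.
A: triangle coeff Δ(7,7,6) = 1/2444321880; Σ_t [3,6]: t=3:−1/18662400 t=4:+1/3317760 t=5:−1/4147200 t=6:+1/37324800 = 1/29859840; (3j)²=175/138567 [(7 7 6; -2 -1 3)], sign=-1
B: triangle coeff Δ(7,7,6) = 1/2444321880; Σ_t [0,0]: t=0:+1/3483648000 = 1/3483648000; (3j)²=143/12920 [(7 7 6; 6 -7 1)], sign=-1
I_A²/I_B² = (175/138567)/(143/12920) = 7000/61347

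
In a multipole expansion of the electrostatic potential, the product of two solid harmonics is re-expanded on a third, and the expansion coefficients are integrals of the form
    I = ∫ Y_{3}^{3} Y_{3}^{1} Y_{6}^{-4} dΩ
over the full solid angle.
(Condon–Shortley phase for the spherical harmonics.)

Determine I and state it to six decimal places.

m-sum 0 ✓  L=12 even ✓  0≤6≤6 ✓
Π(2lᵢ+1) = 7×7×13 = 637
triangle coeff Δ(3,3,6) = 1/12012
Σ_t [0,0]: t=0:+1/1296 = 1/1296
(3j)²=100/3003 [(3 3 6; 0 0 0)], sign=+1
Σ_t [0,0]: t=0:+1/34560 = 1/34560
(3j)²=5/286 [(3 3 6; 3 1 -4)], sign=+1
⇒ 4πI² = 1750/4719
I = (+1)√(1750/4719/(4π)) = 0.17178653

0.171787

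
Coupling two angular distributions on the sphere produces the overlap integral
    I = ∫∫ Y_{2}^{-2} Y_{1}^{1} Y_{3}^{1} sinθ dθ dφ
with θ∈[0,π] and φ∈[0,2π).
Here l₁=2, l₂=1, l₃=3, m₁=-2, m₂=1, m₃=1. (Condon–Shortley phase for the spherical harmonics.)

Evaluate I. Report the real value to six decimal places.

Checks pass: Σm=0; 6 even; l₃=3∈[1,3].
(2·2+1)(2·1+1)(2·3+1) = 105
Δ: 0! 4! 2! / 7! → 1/105
sum: t=0:+1/4 = 1/4
3j²(2 1 3; 0 0 0) = Δ·Π!·Σ² = 3/35  (sign -1)
sum: t=0:+1/48 = 1/48
3j²(2 1 3; -2 1 1) = Δ·Π!·Σ² = 1/105  (sign +1)
combine: 4πI² = 105·3/35·1/105 = 3/35
take √, sign -1: I = -0.08258890

-0.082589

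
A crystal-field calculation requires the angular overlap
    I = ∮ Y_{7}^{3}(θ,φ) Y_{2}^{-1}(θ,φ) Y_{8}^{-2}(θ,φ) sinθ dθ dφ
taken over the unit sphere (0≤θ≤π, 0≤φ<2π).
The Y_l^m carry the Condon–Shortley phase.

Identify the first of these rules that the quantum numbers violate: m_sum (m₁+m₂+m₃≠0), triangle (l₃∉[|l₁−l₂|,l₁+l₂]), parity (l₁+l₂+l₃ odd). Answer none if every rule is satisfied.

parity

m₁+m₂+m₃ = 3 − 1 − 2 = 0  ✓
triangle: |7−2|=5 ≤ l₃=8 ≤ 7+2=9  ✓
parity: l₁+l₂+l₃ = 17 is odd  ✗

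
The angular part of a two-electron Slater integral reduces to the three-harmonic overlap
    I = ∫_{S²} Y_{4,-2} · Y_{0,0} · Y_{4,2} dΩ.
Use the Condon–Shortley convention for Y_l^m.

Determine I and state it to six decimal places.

m-sum 0 ✓  L=8 even ✓  4≤4≤4 ✓
Π(2lᵢ+1) = 9×1×9 = 81
triangle coeff Δ(4,0,4) = 1/9
Σ_t [0,0]: t=0:+1/576 = 1/576
(3j)²=1/9 [(4 0 4; 0 0 0)], sign=+1
Σ_t [0,0]: t=0:+1/1440 = 1/1440
(3j)²=1/9 [(4 0 4; -2 0 2)], sign=+1
⇒ 4πI² = 1/1
I = (+1)√(1/1/(4π)) = 0.28209479

0.282095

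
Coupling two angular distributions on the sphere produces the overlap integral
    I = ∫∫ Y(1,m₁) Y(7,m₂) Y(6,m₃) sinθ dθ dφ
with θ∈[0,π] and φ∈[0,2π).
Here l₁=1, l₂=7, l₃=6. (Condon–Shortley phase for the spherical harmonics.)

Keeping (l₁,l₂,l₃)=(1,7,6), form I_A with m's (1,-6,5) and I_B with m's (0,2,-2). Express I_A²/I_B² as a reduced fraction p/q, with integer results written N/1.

26/15

Shared (l₁,l₂,l₃)=(1,7,6): N and (l;000)² cancel in I_A²/I_B².
A: Δ = 2!·0!·12!/15! = 1/1365; Racah Σ t=0..0: t=0:+1/79833600 = 1/79833600; ⇒ 3j(1 7 6; 1 -6 5)² = 2/35, sgn -1
B: Δ = 2!·0!·12!/15! = 1/1365; Racah Σ t=1..1: t=1:−1/967680 = -1/967680; ⇒ 3j(1 7 6; 0 2 -2)² = 3/91, sgn -1
I_A²/I_B² = (2/35)/(3/91) = 26/15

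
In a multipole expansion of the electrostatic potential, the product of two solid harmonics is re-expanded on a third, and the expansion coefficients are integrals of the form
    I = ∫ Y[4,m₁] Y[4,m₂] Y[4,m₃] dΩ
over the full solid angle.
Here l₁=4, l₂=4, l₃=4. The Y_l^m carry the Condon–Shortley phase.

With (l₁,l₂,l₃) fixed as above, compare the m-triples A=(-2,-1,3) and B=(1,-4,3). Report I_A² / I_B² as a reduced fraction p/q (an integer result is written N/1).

l's match ⇒ only the (l;m) 3-j factors differ between A and B.
A: triangle coeff Δ(4,4,4) = 1/450450; Σ_t [2,3]: t=2:+1/576 t=3:−1/864 = 1/1728; (3j)²=5/1287 [(4 4 4; -2 -1 3)], sign=-1
B: triangle coeff Δ(4,4,4) = 1/450450; Σ_t [0,0]: t=0:+1/3456 = 1/3456; (3j)²=35/1287 [(4 4 4; 1 -4 3)], sign=-1
I_A²/I_B² = (5/1287)/(35/1287) = 1/7

1/7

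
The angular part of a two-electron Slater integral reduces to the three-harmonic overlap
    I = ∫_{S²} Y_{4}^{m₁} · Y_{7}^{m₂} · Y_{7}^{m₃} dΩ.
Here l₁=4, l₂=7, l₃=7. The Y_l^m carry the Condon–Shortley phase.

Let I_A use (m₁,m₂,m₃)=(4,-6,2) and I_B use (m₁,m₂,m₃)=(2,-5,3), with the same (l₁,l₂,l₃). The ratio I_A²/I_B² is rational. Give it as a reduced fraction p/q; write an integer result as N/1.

l's match ⇒ only the (l;m) 3-j factors differ between A and B.
A: triangle coeff Δ(4,7,7) = 1/58198140; Σ_t [0,0]: t=0:+1/209018880 = 1/209018880; (3j)²=25/5814 [(4 7 7; 4 -6 2)], sign=-1
B: triangle coeff Δ(4,7,7) = 1/58198140; Σ_t [0,2]: t=0:+1/7741440 t=1:−1/13063680 t=2:+1/348364800 = 29/522547200; (3j)²=1682/264537 [(4 7 7; 2 -5 3)], sign=+1
I_A²/I_B² = (25/5814)/(1682/264537) = 2275/3364

2275/3364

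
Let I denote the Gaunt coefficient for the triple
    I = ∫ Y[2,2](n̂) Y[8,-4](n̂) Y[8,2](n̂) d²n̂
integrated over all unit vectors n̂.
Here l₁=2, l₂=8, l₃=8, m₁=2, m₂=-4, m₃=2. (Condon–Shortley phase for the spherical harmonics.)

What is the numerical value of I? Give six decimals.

m-sum 0 ✓  L=18 even ✓  6≤8≤10 ✓
Π(2lᵢ+1) = 5×17×17 = 1445
triangle coeff Δ(2,8,8) = 1/348840
Σ_t [0,2]: t=0:+1/116121600 t=1:−1/25401600 t=2:+1/116121600 = -1/45158400
(3j)²=24/1615 [(2 8 8; 0 0 0)], sign=-1
Σ_t [0,0]: t=0:+1/348364800 = 1/348364800
(3j)²=11/646 [(2 8 8; 2 -4 2)], sign=+1
⇒ 4πI² = 132/361
I = (-1)√(132/361/(4π)) = -0.17058013

-0.170580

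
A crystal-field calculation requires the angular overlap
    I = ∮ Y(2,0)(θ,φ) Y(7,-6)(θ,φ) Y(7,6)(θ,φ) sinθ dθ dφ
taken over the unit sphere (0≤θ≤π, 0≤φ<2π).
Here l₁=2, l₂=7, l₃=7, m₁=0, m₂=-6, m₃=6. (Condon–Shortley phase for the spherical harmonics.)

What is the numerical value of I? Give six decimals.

m-sum 0 ✓  L=16 even ✓  5≤7≤9 ✓
Π(2lᵢ+1) = 5×15×15 = 1125
triangle coeff Δ(2,7,7) = 1/185640
Σ_t [0,2]: t=0:+1/2419200 t=1:−1/518400 t=2:+1/2419200 = -1/907200
(3j)²=56/3315 [(2 7 7; 0 0 0)], sign=+1
Σ_t [0,1]: t=0:+1/159667200 t=1:−1/479001600 = 1/239500800
(3j)²=26/1785 [(2 7 7; 0 -6 6)], sign=-1
⇒ 4πI² = 80/289
I = (-1)√(80/289/(4π)) = -0.14841956

-0.148420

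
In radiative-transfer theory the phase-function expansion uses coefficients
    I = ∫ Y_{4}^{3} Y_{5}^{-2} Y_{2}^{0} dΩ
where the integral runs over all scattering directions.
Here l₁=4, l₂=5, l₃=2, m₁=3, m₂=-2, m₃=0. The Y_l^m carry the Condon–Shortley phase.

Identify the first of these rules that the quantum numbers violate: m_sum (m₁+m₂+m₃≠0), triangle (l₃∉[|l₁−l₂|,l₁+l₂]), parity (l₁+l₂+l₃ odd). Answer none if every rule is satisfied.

m_sum

Σmᵢ = 1  ✗
l₃∈[|l₁−l₂|,l₁+l₂]=[1,9], have l₃=2
Σlᵢ = 11 ⇒ odd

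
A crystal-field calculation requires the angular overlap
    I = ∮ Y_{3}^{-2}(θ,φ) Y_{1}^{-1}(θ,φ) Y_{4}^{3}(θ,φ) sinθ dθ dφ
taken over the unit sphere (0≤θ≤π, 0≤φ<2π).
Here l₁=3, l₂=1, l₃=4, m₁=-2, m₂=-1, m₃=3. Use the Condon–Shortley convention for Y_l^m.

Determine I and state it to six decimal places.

Rules hold: Σm=0, L=8 even, 2≤4≤4.
N = 7·3·9 = 189
Δ = 0!·6!·2!/9! = 1/252
Racah Σ t=0..0: t=0:+1/36 = 1/36
⇒ 3j(3 1 4; 0 0 0)² = 4/63, sgn +1
Racah Σ t=0..0: t=0:+1/240 = 1/240
⇒ 3j(3 1 4; -2 -1 3)² = 1/12, sgn -1
4πI² = N·(3j₀)²·(3jₘ)² = 1/1
I = -1·√(1/4π) = -0.28209479

-0.282095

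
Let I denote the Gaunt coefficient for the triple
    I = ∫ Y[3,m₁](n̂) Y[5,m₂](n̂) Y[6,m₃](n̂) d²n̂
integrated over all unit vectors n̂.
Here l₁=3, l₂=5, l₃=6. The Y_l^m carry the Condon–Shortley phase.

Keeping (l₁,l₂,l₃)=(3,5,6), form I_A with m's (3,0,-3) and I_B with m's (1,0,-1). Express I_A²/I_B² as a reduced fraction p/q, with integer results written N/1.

6/1

l's match ⇒ only the (l;m) 3-j factors differ between A and B.
A: triangle coeff Δ(3,5,6) = 1/675675; Σ_t [0,0]: t=0:+1/34560 = 1/34560; (3j)²=4/143 [(3 5 6; 3 0 -3)], sign=-1
B: triangle coeff Δ(3,5,6) = 1/675675; Σ_t [0,2]: t=0:+1/5760 t=1:−1/3456 t=2:+1/34560 = -1/11520; (3j)²=2/429 [(3 5 6; 1 0 -1)], sign=+1
I_A²/I_B² = (4/143)/(2/429) = 6/1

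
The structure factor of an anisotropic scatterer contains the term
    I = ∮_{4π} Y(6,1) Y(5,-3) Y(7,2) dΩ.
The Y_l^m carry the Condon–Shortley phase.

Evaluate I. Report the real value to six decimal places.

-0.099396

m-sum 0 ✓  L=18 even ✓  1≤7≤11 ✓
Π(2lᵢ+1) = 13×11×15 = 2145
triangle coeff Δ(6,5,7) = 1/174594420
Σ_t [0,4]: t=0:+1/4147200 t=1:−1/207360 t=2:+1/82944 t=3:−1/207360 t=4:+1/4147200 = 1/345600
(3j)²=420/46189 [(6 5 7; 0 0 0)], sign=-1
Σ_t [0,2]: t=0:+1/829440 t=1:−1/414720 t=2:+1/2073600 = -1/1382400
(3j)²=294/46189 [(6 5 7; 1 -3 2)], sign=+1
⇒ 4πI² = 1852200/14919047
I = (-1)√(1852200/14919047/(4π)) = -0.09939590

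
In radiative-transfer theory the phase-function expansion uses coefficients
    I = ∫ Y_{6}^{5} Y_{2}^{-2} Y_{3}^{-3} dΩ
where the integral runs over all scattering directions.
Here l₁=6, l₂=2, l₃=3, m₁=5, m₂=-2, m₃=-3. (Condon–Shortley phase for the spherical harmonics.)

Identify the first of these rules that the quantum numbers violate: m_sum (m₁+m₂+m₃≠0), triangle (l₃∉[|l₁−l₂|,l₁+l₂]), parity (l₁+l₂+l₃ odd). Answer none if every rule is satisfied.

m₁+m₂+m₃ = 5 − 2 − 3 = 0  ✓
triangle: |6−2|=4 ≤ l₃=3 ≤ 6+2=8  ✗
parity: l₁+l₂+l₃ = 11 is odd

triangle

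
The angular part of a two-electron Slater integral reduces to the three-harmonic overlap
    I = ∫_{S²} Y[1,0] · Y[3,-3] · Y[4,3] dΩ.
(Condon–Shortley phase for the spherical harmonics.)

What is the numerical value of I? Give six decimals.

Checks pass: Σm=0; 8 even; l₃=4∈[2,4].
(2·1+1)(2·3+1)(2·4+1) = 189
Δ: 0! 2! 6! / 9! → 1/252
sum: t=0:+1/36 = 1/36
3j²(1 3 4; 0 0 0) = Δ·Π!·Σ² = 4/63  (sign +1)
sum: t=0:+1/720 = 1/720
3j²(1 3 4; 0 -3 3) = Δ·Π!·Σ² = 1/36  (sign -1)
combine: 4πI² = 189·4/63·1/36 = 1/3
take √, sign -1: I = -0.16286750

-0.162868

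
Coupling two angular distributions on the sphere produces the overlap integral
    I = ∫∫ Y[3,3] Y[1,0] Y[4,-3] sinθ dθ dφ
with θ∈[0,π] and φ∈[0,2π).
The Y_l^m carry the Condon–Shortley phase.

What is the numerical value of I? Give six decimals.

-0.162868

Checks pass: Σm=0; 8 even; l₃=4∈[2,4].
(2·3+1)(2·1+1)(2·4+1) = 189
Δ: 0! 6! 2! / 9! → 1/252
sum: t=0:+1/36 = 1/36
3j²(3 1 4; 0 0 0) = Δ·Π!·Σ² = 4/63  (sign +1)
sum: t=0:+1/720 = 1/720
3j²(3 1 4; 3 0 -3) = Δ·Π!·Σ² = 1/36  (sign -1)
combine: 4πI² = 189·4/63·1/36 = 1/3
take √, sign -1: I = -0.16286750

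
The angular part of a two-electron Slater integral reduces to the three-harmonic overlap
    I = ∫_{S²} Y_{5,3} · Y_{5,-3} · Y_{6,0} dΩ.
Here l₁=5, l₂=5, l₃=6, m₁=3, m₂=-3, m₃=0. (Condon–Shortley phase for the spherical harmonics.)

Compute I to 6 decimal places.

Checks pass: Σm=0; 16 even; l₃=6∈[0,10].
(2·5+1)(2·5+1)(2·6+1) = 1573
Δ: 4! 6! 6! / 17! → 1/28588560
sum: t=0:+1/345600 t=1:−1/13824 t=2:+1/5184 t=3:−1/13824 t=4:+1/345600 = 7/129600
3j²(5 5 6; 0 0 0) = Δ·Π!·Σ² = 80/7293  (sign +1)
sum: t=0:+1/55296 t=1:−1/86400 t=2:+1/2073600 = 29/4147200
3j²(5 5 6; 3 -3 0) = Δ·Π!·Σ² = 841/145860  (sign +1)
combine: 4πI² = 1573·80/7293·841/145860 = 3364/33813
take √, sign +1: I = 0.08897771

0.088978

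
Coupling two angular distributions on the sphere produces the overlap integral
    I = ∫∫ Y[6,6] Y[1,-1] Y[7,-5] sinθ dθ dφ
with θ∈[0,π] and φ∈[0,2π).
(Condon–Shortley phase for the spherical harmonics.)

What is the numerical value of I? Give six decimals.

Rules hold: Σm=0, L=14 even, 5≤7≤7.
N = 13·3·15 = 585
Δ = 0!·12!·2!/15! = 1/1365
Racah Σ t=0..0: t=0:+1/518400 = 1/518400
⇒ 3j(6 1 7; 0 0 0)² = 7/195, sgn -1
Racah Σ t=0..0: t=0:+1/958003200 = 1/958003200
⇒ 3j(6 1 7; 6 -1 -5)² = 1/1365, sgn +1
4πI² = N·(3j₀)²·(3jₘ)² = 1/65
I = -1·√(0.0153846/4π) = -0.03498955

-0.034990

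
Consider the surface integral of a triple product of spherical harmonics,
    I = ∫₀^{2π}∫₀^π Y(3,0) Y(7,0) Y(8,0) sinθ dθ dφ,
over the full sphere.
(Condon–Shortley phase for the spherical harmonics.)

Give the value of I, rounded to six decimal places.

Rules hold: Σm=0, L=18 even, 4≤8≤10.
N = 7·15·17 = 1785
Δ = 2!·4!·12!/19! = 1/5290740
Racah Σ t=0..2: t=0:+1/7257600 t=1:−1/2073600 t=2:+1/7257600 = -1/4838400
⇒ 3j(3 7 8; 0 0 0)² = 252/20995, sgn -1
(m-triple is (0,0,0) — same symbol as above.)
4πI² = N·(3j₀)²·(3jₘ)² = 1333584/5185765
I = +1·√(0.257162/4π) = 0.14305362

0.143054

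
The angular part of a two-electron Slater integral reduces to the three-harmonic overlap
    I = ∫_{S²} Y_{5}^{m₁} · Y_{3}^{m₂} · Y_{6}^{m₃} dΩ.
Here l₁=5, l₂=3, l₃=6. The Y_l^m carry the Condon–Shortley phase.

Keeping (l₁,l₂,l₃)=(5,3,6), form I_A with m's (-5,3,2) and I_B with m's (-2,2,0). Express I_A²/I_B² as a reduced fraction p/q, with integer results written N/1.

l's match ⇒ only the (l;m) 3-j factors differ between A and B.
A: triangle coeff Δ(5,3,6) = 1/675675; Σ_t [2,2]: t=2:+1/1935360 = 1/1935360; (3j)²=1/1001 [(5 3 6; -5 3 2)], sign=+1
B: triangle coeff Δ(5,3,6) = 1/675675; Σ_t [1,2]: t=1:−1/34560 t=2:+1/8640 = 1/11520; (3j)²=3/143 [(5 3 6; -2 2 0)], sign=+1
I_A²/I_B² = (1/1001)/(3/143) = 1/21

1/21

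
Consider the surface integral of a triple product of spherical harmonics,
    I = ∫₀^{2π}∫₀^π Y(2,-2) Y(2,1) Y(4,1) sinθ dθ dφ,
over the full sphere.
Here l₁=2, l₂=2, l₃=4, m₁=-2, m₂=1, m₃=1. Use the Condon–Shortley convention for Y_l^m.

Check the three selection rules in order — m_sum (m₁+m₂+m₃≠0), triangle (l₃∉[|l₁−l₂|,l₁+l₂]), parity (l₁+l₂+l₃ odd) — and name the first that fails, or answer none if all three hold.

azimuthal sum: -2 + 1 + 1 = 0  ✓
0 ≤ 4 ≤ 4 (triangle on l)  ✓
L = 2 + 2 + 4 = 8 (even)  ✓

none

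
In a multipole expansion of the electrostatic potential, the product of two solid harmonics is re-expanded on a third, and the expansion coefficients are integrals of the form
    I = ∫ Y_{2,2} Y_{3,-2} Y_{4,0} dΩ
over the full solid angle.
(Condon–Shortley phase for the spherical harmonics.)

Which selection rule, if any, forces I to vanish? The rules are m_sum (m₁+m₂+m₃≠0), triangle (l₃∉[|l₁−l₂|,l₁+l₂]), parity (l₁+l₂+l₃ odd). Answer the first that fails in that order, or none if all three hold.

parity

azimuthal sum: 2 − 2 + 0 = 0  ✓
1 ≤ 4 ≤ 5 (triangle on l)  ✓
L = 2 + 3 + 4 = 9 (odd)  ✗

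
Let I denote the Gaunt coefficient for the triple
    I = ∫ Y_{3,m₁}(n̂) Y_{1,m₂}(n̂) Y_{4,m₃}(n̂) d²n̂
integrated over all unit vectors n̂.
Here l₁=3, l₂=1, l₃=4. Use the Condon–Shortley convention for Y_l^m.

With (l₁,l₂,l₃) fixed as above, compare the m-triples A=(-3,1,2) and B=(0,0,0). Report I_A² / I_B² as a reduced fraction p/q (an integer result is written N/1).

l's match ⇒ only the (l;m) 3-j factors differ between A and B.
A: triangle coeff Δ(3,1,4) = 1/252; Σ_t [0,0]: t=0:+1/1440 = 1/1440; (3j)²=1/252 [(3 1 4; -3 1 2)], sign=+1
B: triangle coeff Δ(3,1,4) = 1/252; Σ_t [0,0]: t=0:+1/36 = 1/36; (3j)²=4/63 [(3 1 4; 0 0 0)], sign=+1
I_A²/I_B² = (1/252)/(4/63) = 1/16

1/16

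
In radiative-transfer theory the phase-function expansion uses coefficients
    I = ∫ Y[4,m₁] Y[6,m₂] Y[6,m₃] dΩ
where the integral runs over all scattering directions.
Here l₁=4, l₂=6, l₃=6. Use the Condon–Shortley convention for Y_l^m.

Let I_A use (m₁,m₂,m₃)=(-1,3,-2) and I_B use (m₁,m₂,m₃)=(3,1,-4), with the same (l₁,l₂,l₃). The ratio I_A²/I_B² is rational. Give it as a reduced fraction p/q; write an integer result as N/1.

507/700

l's match ⇒ only the (l;m) 3-j factors differ between A and B.
A: triangle coeff Δ(4,6,6) = 1/15315300; Σ_t [1,4]: t=1:−1/5806080 t=2:+1/120960 t=3:−1/34560 t=4:+1/103680 = -13/1161216; (3j)²=65/5236 [(4 6 6; -1 3 -2)], sign=-1
B: triangle coeff Δ(4,6,6) = 1/15315300; Σ_t [0,1]: t=0:+1/725760 t=1:−1/207360 = -1/290304; (3j)²=125/7293 [(4 6 6; 3 1 -4)], sign=-1
I_A²/I_B² = (65/5236)/(125/7293) = 507/700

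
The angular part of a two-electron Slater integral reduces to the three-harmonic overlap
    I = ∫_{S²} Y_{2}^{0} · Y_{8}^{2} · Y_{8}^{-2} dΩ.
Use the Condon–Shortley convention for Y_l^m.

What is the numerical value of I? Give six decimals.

m-sum 0 ✓  L=18 even ✓  6≤8≤10 ✓
Π(2lᵢ+1) = 5×17×17 = 1445
triangle coeff Δ(2,8,8) = 1/348840
Σ_t [0,2]: t=0:+1/116121600 t=1:−1/25401600 t=2:+1/116121600 = -1/45158400
(3j)²=24/1615 [(2 8 8; 0 0 0)], sign=-1
Σ_t [0,2]: t=0:+1/348364800 t=1:−1/43545600 t=2:+1/116121600 = -1/87091200
(3j)²=10/969 [(2 8 8; 0 2 -2)], sign=-1
⇒ 4πI² = 80/361
I = (+1)√(80/361/(4π)) = 0.13279645

0.132796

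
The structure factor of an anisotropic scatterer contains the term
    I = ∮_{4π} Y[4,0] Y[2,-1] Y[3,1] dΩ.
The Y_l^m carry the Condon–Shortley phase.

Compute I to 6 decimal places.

l₁+l₂+l₃=9 is odd: 3j(l;000)=0 ⇒ I=0

0.000000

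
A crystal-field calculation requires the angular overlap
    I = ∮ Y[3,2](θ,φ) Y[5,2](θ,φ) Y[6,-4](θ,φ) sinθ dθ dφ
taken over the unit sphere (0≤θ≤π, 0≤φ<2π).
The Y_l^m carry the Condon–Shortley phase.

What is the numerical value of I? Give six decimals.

0.088266

Checks pass: Σm=0; 14 even; l₃=6∈[2,8].
(2·3+1)(2·5+1)(2·6+1) = 1001
Δ: 2! 4! 8! / 15! → 1/675675
sum: t=0:+1/8640 t=1:−1/2304 t=2:+1/8640 = -7/34560
3j²(3 5 6; 0 0 0) = Δ·Π!·Σ² = 7/429  (sign -1)
sum: t=0:+1/60480 t=1:−1/34560 = -1/80640
3j²(3 5 6; 2 2 -4) = Δ·Π!·Σ² = 6/1001  (sign -1)
combine: 4πI² = 1001·7/429·6/1001 = 14/143
take √, sign +1: I = 0.08826552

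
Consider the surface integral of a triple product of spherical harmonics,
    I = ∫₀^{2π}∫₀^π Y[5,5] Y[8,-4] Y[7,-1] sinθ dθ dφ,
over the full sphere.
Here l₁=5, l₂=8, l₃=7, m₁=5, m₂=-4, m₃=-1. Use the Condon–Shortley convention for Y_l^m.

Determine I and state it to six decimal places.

0.170302

Checks pass: Σm=0; 20 even; l₃=7∈[3,13].
(2·5+1)(2·8+1)(2·7+1) = 2805
Δ: 6! 4! 10! / 21! → 1/814773960
sum: t=1:−1/87091200 t=2:+1/4976640 t=3:−1/2073600 t=4:+1/4976640 t=5:−1/87091200 = -1/9676800
3j²(5 8 7; 0 0 0) = Δ·Π!·Σ² = 360/46189  (sign +1)
sum: t=0:+1/298598400 = 1/298598400
3j²(5 8 7; 5 -4 -1) = Δ·Π!·Σ² = 70/4199  (sign +1)
combine: 4πI² = 2805·360/46189·70/4199 = 378000/1037153
take √, sign +1: I = 0.17030192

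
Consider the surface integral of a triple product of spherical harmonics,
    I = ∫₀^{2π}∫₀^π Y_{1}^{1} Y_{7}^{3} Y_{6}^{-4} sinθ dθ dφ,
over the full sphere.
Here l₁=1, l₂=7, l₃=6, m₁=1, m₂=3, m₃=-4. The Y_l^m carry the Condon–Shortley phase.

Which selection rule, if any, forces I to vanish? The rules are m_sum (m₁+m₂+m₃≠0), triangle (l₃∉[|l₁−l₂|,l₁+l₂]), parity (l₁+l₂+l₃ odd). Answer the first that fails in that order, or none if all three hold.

Σmᵢ = 0  ✓
l₃∈[|l₁−l₂|,l₁+l₂]=[6,8], have l₃=6  ✓
Σlᵢ = 14 ⇒ even  ✓

none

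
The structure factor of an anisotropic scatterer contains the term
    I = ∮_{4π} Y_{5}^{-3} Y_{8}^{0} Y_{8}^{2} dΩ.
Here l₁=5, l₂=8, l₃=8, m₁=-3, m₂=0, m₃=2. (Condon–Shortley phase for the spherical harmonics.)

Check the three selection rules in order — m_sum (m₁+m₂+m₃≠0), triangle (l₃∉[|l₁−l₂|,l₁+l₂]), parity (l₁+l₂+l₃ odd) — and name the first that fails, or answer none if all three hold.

m_sum

Σmᵢ = -1  ✗
l₃∈[|l₁−l₂|,l₁+l₂]=[3,13], have l₃=8
Σlᵢ = 21 ⇒ odd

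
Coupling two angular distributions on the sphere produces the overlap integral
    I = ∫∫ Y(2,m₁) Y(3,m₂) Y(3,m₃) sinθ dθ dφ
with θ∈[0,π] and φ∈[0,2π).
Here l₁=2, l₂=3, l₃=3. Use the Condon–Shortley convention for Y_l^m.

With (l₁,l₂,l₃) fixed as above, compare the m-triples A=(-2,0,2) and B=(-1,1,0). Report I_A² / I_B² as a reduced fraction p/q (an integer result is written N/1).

10/1

Same 2,3,3: normalisation and zero-m 3j drop out of the ratio.
A: Δ: 2! 2! 4! / 9! → 1/3780; sum: t=2:+1/24 = 1/24; 3j²(2 3 3; -2 0 2) = Δ·Π!·Σ² = 1/21  (sign -1)
B: Δ: 2! 2! 4! / 9! → 1/3780; sum: t=1:−1/12 t=2:+1/8 = 1/24; 3j²(2 3 3; -1 1 0) = Δ·Π!·Σ² = 1/210  (sign -1)
I_A²/I_B² = (1/21)/(1/210) = 10/1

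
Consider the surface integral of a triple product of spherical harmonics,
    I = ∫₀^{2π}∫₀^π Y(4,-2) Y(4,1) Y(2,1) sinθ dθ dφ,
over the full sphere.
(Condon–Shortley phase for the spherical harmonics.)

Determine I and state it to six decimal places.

Checks pass: Σm=0; 10 even; l₃=2∈[0,8].
(2·4+1)(2·4+1)(2·2+1) = 405
Δ: 6! 2! 2! / 11! → 1/13860
sum: t=2:+1/192 t=3:−1/36 t=4:+1/192 = -5/288
3j²(4 4 2; 0 0 0) = Δ·Π!·Σ² = 20/693  (sign -1)
sum: t=4:+1/96 t=5:−1/240 = 1/160
3j²(4 4 2; -2 1 1) = Δ·Π!·Σ² = 27/1540  (sign -1)
combine: 4πI² = 405·20/693·27/1540 = 1215/5929
take √, sign +1: I = 0.12770047

0.127700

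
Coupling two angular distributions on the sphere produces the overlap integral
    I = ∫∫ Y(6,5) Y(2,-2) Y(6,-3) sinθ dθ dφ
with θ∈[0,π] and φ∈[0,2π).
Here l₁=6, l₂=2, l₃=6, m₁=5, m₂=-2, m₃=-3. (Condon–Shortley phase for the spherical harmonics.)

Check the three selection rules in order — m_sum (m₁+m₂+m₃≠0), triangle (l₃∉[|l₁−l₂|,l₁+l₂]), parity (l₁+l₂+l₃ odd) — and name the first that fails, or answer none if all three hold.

m₁+m₂+m₃ = 5 − 2 − 3 = 0  ✓
triangle: |6−2|=4 ≤ l₃=6 ≤ 6+2=8  ✓
parity: l₁+l₂+l₃ = 14 is even  ✓

none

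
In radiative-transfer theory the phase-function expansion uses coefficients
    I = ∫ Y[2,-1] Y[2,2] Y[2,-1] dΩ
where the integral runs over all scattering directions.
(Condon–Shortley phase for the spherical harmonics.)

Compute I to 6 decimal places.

Checks pass: Σm=0; 6 even; l₃=2∈[0,4].
(2·2+1)(2·2+1)(2·2+1) = 125
Δ: 2! 2! 2! / 7! → 1/630
sum: t=0:+1/8 t=1:−1/1 t=2:+1/8 = -3/4
3j²(2 2 2; 0 0 0) = Δ·Π!·Σ² = 2/35  (sign -1)
sum: t=2:+1/4 = 1/4
3j²(2 2 2; -1 2 -1) = Δ·Π!·Σ² = 3/35  (sign -1)
combine: 4πI² = 125·2/35·3/35 = 30/49
take √, sign +1: I = 0.22072812

0.220728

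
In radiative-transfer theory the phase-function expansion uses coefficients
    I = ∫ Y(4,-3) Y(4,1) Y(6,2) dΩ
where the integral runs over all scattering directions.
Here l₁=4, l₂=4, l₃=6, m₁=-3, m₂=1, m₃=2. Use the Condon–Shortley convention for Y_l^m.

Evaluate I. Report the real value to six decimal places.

Checks pass: Σm=0; 14 even; l₃=6∈[0,8].
(2·4+1)(2·4+1)(2·6+1) = 1053
Δ: 2! 6! 6! / 15! → 1/1261260
sum: t=0:+1/4608 t=1:−1/1296 t=2:+1/4608 = -7/20736
3j²(4 4 6; 0 0 0) = Δ·Π!·Σ² = 20/1287  (sign -1)
sum: t=1:−1/34560 t=2:+1/8640 = 1/11520
3j²(4 4 6; -3 1 2) = Δ·Π!·Σ² = 3/143  (sign +1)
combine: 4πI² = 1053·20/1287·3/143 = 540/1573
take √, sign -1: I = -0.16528277

-0.165283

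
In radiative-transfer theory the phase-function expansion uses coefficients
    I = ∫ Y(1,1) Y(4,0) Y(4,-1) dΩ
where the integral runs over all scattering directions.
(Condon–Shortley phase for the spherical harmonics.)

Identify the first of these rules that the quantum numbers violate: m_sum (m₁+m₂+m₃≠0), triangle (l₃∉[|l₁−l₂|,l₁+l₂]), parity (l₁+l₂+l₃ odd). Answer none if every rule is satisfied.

m₁+m₂+m₃ = 1 + 0 − 1 = 0  ✓
triangle: |1−4|=3 ≤ l₃=4 ≤ 1+4=5  ✓
parity: l₁+l₂+l₃ = 9 is odd  ✗

parity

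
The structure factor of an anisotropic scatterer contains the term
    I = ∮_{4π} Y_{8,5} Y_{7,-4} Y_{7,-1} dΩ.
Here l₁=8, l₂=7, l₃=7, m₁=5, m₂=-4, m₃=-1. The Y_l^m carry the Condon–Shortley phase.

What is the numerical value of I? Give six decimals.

0.119600

Rules hold: Σm=0, L=22 even, 1≤7≤15.
N = 17·15·15 = 3825
Δ = 8!·8!·6!/23! = 1/22086194130
Racah Σ t=1..7: t=1:−1/18289152000 t=2:+1/248832000 t=3:−1/24883200 t=4:+1/11943936 t=5:−1/24883200 t=6:+1/248832000 t=7:−1/18289152000 = 11/975421440
⇒ 3j(8 7 7; 0 0 0)² = 1750/289731, sgn -1
Racah Σ t=0..3: t=0:+1/1045094400 t=1:−1/348364800 t=2:+1/870912000 t=3:−1/20901888000 = -17/20901888000
⇒ 3j(8 7 7; 5 -4 -1)² = 17/2185, sgn -1
4πI² = N·(3j₀)²·(3jₘ)² = 446250/2482597
I = +1·√(0.179751/4π) = 0.11959997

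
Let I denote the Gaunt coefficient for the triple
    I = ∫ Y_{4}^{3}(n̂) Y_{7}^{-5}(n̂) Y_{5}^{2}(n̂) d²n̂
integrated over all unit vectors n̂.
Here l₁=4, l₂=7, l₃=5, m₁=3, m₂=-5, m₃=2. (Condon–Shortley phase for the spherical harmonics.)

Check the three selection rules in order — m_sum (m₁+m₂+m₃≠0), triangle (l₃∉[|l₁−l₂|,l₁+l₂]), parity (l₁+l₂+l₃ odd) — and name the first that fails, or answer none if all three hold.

azimuthal sum: 3 − 5 + 2 = 0  ✓
3 ≤ 5 ≤ 11 (triangle on l)  ✓
L = 4 + 7 + 5 = 16 (even)  ✓

none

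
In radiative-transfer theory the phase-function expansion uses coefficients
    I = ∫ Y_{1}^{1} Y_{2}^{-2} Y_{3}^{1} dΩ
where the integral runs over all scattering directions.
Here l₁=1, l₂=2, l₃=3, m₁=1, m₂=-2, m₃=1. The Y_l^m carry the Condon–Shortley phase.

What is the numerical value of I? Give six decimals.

Rules hold: Σm=0, L=6 even, 1≤3≤3.
N = 3·5·7 = 105
Δ = 0!·2!·4!/7! = 1/105
Racah Σ t=0..0: t=0:+1/4 = 1/4
⇒ 3j(1 2 3; 0 0 0)² = 3/35, sgn -1
Racah Σ t=0..0: t=0:+1/48 = 1/48
⇒ 3j(1 2 3; 1 -2 1)² = 1/105, sgn +1
4πI² = N·(3j₀)²·(3jₘ)² = 3/35
I = -1·√(0.0857143/4π) = -0.08258890

-0.082589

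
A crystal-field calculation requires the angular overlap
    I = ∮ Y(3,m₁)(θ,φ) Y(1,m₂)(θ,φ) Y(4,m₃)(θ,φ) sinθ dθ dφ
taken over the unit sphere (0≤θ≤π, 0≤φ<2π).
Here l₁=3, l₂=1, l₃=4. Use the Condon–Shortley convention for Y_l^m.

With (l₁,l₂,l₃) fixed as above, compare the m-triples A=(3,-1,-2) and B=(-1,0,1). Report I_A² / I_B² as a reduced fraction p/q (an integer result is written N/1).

l's match ⇒ only the (l;m) 3-j factors differ between A and B.
A: triangle coeff Δ(3,1,4) = 1/252; Σ_t [0,0]: t=0:+1/1440 = 1/1440; (3j)²=1/252 [(3 1 4; 3 -1 -2)], sign=+1
B: triangle coeff Δ(3,1,4) = 1/252; Σ_t [0,0]: t=0:+1/48 = 1/48; (3j)²=5/84 [(3 1 4; -1 0 1)], sign=-1
I_A²/I_B² = (1/252)/(5/84) = 1/15

1/15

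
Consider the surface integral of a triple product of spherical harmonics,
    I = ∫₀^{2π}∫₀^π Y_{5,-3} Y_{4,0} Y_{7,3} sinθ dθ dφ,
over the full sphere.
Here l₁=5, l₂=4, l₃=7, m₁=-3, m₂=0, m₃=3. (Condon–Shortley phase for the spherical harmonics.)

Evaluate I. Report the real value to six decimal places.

m-sum 0 ✓  L=16 even ✓  1≤7≤9 ✓
Π(2lᵢ+1) = 11×9×15 = 1485
triangle coeff Δ(5,4,7) = 1/6126120
Σ_t [0,2]: t=0:+1/69120 t=1:−1/20736 t=2:+1/69120 = -1/51840
(3j)²=280/21879 [(5 4 7; 0 0 0)], sign=+1
Σ_t [0,2]: t=0:+1/3870720 t=1:−1/181440 t=2:+1/138240 = 23/11612160
(3j)²=529/204204 [(5 4 7; -3 0 3)], sign=+1
⇒ 4πI² = 26450/537251
I = (+1)√(26450/537251/(4π)) = 0.06259207

0.062592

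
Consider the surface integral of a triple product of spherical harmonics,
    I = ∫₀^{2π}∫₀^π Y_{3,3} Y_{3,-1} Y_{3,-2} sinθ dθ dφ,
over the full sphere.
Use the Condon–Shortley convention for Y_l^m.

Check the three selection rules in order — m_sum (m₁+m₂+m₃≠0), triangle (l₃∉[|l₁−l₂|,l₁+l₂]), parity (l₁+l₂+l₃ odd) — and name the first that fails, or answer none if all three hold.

parity

m₁+m₂+m₃ = 3 − 1 − 2 = 0  ✓
triangle: |3−3|=0 ≤ l₃=3 ≤ 3+3=6  ✓
parity: l₁+l₂+l₃ = 9 is odd  ✗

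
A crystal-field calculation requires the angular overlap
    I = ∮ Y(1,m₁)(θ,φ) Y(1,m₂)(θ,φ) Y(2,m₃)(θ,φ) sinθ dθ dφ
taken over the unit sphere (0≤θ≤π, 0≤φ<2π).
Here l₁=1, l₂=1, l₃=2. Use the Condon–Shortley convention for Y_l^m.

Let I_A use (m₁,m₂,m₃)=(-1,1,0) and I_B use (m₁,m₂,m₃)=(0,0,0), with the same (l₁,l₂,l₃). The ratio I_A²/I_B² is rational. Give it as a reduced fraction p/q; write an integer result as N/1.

Same 1,1,2: normalisation and zero-m 3j drop out of the ratio.
A: Δ: 0! 2! 2! / 5! → 1/30; sum: t=0:+1/4 = 1/4; 3j²(1 1 2; -1 1 0) = Δ·Π!·Σ² = 1/30  (sign +1)
B: Δ: 0! 2! 2! / 5! → 1/30; sum: t=0:+1/1 = 1/1; 3j²(1 1 2; 0 0 0) = Δ·Π!·Σ² = 2/15  (sign +1)
I_A²/I_B² = (1/30)/(2/15) = 1/4

1/4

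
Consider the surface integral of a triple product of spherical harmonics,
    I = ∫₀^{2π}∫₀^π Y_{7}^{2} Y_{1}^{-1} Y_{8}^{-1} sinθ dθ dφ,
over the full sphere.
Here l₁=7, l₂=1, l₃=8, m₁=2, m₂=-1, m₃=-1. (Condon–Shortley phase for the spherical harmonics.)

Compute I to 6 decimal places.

Rules hold: Σm=0, L=16 even, 6≤8≤8.
N = 15·3·17 = 765
Δ = 0!·14!·2!/17! = 1/2040
Racah Σ t=0..0: t=0:+1/25401600 = 1/25401600
⇒ 3j(7 1 8; 0 0 0)² = 8/255, sgn +1
Racah Σ t=0..0: t=0:+1/87091200 = 1/87091200
⇒ 3j(7 1 8; 2 -1 -1)² = 7/680, sgn -1
4πI² = N·(3j₀)²·(3jₘ)² = 21/85
I = -1·√(0.247059/4π) = -0.14021525

-0.140215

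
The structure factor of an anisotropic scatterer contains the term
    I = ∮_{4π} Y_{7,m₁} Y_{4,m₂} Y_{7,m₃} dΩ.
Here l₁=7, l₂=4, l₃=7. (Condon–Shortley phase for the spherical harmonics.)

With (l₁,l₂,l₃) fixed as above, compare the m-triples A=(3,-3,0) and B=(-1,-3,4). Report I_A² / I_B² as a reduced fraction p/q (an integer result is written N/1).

l's match ⇒ only the (l;m) 3-j factors differ between A and B.
A: triangle coeff Δ(7,4,7) = 1/58198140; Σ_t [0,1]: t=0:+1/2488320 t=1:−1/4354560 = 1/5806080; (3j)²=525/92378 [(7 4 7; 3 -3 0)], sign=-1
B: triangle coeff Δ(7,4,7) = 1/58198140; Σ_t [0,1]: t=0:+1/11612160 t=1:−1/4354560 = -1/6967296; (3j)²=625/50388 [(7 4 7; -1 -3 4)], sign=+1
I_A²/I_B² = (525/92378)/(625/50388) = 126/275

126/275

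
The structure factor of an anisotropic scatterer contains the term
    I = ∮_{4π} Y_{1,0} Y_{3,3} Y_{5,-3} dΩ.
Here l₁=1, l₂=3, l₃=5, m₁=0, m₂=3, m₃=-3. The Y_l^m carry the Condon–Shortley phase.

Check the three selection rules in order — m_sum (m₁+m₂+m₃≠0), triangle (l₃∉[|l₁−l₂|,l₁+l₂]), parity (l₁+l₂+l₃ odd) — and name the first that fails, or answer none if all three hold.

triangle

Σmᵢ = 0  ✓
l₃∈[|l₁−l₂|,l₁+l₂]=[2,4], have l₃=5  ✗
Σlᵢ = 9 ⇒ odd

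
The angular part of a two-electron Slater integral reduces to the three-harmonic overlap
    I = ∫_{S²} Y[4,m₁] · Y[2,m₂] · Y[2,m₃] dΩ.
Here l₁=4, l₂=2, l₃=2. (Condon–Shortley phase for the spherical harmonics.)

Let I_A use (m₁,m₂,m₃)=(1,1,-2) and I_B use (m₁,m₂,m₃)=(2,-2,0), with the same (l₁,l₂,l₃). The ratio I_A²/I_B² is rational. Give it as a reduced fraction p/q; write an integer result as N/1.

Shared (l₁,l₂,l₃)=(4,2,2): N and (l;000)² cancel in I_A²/I_B².
A: Δ = 4!·4!·0!/9! = 1/630; Racah Σ t=3..3: t=3:−1/144 = -1/144; ⇒ 3j(4 2 2; 1 1 -2)² = 1/126, sgn -1
B: Δ = 4!·4!·0!/9! = 1/630; Racah Σ t=0..0: t=0:+1/96 = 1/96; ⇒ 3j(4 2 2; 2 -2 0)² = 1/42, sgn +1
I_A²/I_B² = (1/126)/(1/42) = 1/3

1/3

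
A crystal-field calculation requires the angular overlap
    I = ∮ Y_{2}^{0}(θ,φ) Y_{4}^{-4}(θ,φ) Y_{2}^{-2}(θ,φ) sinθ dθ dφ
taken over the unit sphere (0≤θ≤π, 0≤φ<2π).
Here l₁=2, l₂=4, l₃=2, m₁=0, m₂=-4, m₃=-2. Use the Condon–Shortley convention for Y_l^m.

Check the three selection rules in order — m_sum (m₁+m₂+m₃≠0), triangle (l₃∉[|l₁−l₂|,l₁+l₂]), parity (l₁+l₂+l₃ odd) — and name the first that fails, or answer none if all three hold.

azimuthal sum: 0 − 4 − 2 = -6  ✗
2 ≤ 2 ≤ 6 (triangle on l)
L = 2 + 4 + 2 = 8 (even)

m_sum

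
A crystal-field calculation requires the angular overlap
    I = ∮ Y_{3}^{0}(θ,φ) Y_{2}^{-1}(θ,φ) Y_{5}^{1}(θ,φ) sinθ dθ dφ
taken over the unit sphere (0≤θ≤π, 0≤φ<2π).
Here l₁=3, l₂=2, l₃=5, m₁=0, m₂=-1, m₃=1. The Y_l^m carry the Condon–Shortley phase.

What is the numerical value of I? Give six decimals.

Checks pass: Σm=0; 10 even; l₃=5∈[1,5].
(2·3+1)(2·2+1)(2·5+1) = 385
Δ: 0! 6! 4! / 11! → 1/2310
sum: t=0:+1/144 = 1/144
3j²(3 2 5; 0 0 0) = Δ·Π!·Σ² = 10/231  (sign -1)
sum: t=0:+1/216 = 1/216
3j²(3 2 5; 0 -1 1) = Δ·Π!·Σ² = 8/231  (sign +1)
combine: 4πI² = 385·10/231·8/231 = 400/693
take √, sign -1: I = -0.21431790

-0.214318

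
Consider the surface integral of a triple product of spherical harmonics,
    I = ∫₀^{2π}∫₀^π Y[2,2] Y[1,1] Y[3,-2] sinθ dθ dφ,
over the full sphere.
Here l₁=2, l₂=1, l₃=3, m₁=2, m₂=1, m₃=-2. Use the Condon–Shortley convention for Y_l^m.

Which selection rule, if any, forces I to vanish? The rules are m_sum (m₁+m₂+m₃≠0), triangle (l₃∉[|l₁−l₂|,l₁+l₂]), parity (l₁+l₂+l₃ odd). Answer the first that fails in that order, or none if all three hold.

m_sum

m₁+m₂+m₃ = 2 + 1 − 2 = 1  ✗
triangle: |2−1|=1 ≤ l₃=3 ≤ 2+1=3
parity: l₁+l₂+l₃ = 6 is even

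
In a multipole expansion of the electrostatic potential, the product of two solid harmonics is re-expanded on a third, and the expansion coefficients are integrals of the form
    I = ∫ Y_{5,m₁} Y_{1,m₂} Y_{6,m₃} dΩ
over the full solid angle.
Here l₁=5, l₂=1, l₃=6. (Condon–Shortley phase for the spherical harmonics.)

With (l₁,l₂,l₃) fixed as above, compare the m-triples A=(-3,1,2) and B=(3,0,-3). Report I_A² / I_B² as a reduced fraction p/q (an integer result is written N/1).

2/9

l's match ⇒ only the (l;m) 3-j factors differ between A and B.
A: triangle coeff Δ(5,1,6) = 1/858; Σ_t [0,0]: t=0:+1/161280 = 1/161280; (3j)²=1/143 [(5 1 6; -3 1 2)], sign=+1
B: triangle coeff Δ(5,1,6) = 1/858; Σ_t [0,0]: t=0:+1/80640 = 1/80640; (3j)²=9/286 [(5 1 6; 3 0 -3)], sign=-1
I_A²/I_B² = (1/143)/(9/286) = 2/9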